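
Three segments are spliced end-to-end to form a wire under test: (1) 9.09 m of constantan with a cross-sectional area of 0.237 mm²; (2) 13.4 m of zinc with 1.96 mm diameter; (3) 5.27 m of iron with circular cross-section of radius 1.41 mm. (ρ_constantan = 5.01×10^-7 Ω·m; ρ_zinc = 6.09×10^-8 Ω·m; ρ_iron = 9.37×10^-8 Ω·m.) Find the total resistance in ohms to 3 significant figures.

19.6 Ω

Seg 1: A = 0.237 mm² = 2.370e-07 m²
R_1 = (5.01×10^-7)(9.09)/(2.370e-07) = 19.22 Ω
Seg 2: A = π(d/2)² = π(9.8000e-04 m)² = 3.017e-06 m²
R_2 = (6.09×10^-8)(13.4)/(3.017e-06) = 0.2705 Ω
Seg 3: A = πr² = π(1.4100e-03 m)² = 6.246e-06 m²
R_3 = (9.37×10^-8)(5.27)/(6.246e-06) = 0.07906 Ω
R_total = R_1 + R_2 + R_3 = 19.6 Ω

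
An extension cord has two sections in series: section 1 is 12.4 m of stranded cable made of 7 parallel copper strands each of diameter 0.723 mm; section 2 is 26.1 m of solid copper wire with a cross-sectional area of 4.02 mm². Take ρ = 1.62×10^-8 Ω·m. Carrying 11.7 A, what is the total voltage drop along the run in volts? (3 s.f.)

Section 1: A_strand = π(3.6150e-04)² = 4.106e-07 m²; R₁ = ρL/(N·A_s) = (1.62×10^-8)(12.4)/(7×4.106e-07) = 0.0699 Ω
Section 2: A = 4.02 mm² = 4.020e-06 m²
R₂ = (1.62×10^-8)(26.1)/(4.020e-06) = 0.1052 Ω
R = R₁ + R₂ = 0.1751 Ω
V = IR = 11.7 × 0.1751 = 2.05 V

2.05 V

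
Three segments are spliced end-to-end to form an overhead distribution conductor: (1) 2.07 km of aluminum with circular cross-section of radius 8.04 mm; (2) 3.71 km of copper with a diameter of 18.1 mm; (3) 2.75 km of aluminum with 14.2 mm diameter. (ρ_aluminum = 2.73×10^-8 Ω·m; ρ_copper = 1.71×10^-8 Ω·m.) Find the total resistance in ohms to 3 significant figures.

0.999 Ω

Seg 1: A = πr² = π(8.0400e-03 m)² = 2.031e-04 m²
R_1 = (2.73×10^-8)(2070)/(2.031e-04) = 0.2783 Ω
Seg 2: A = π(d/2)² = π(9.0500e-03 m)² = 2.573e-04 m²
R_2 = (1.71×10^-8)(3710)/(2.573e-04) = 0.2466 Ω
Seg 3: A = π(d/2)² = π(7.1000e-03 m)² = 1.584e-04 m²
R_3 = (2.73×10^-8)(2750)/(1.584e-04) = 0.4741 Ω
R_total = R_1 + R_2 + R_3 = 0.999 Ω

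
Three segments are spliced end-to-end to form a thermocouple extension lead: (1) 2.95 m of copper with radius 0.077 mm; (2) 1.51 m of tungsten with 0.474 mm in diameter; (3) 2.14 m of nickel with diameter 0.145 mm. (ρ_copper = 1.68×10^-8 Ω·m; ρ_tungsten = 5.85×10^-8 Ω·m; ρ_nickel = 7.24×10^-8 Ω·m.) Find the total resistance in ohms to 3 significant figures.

Seg 1: A = πr² = π(7.7000e-05 m)² = 1.863e-08 m²
R_1 = (1.68×10^-8)(2.95)/(1.863e-08) = 2.661 Ω
Seg 2: A = π(d/2)² = π(2.3700e-04 m)² = 1.765e-07 m²
R_2 = (5.85×10^-8)(1.51)/(1.765e-07) = 0.5006 Ω
Seg 3: A = π(d/2)² = π(7.2500e-05 m)² = 1.651e-08 m²
R_3 = (7.24×10^-8)(2.14)/(1.651e-08) = 9.383 Ω
R_total = R_1 + R_2 + R_3 = 12.5 Ω

12.5 Ω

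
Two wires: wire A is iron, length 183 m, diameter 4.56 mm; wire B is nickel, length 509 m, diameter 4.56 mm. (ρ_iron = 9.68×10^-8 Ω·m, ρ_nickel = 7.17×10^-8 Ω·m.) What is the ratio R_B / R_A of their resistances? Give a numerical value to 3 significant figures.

R ∝ ρL/d², so R_B/R_A = (ρ_B/ρ_A) × (L_B/L_A)
= (7.17×10^-8/9.68×10^-8) × (509/183) = 2.06

2.06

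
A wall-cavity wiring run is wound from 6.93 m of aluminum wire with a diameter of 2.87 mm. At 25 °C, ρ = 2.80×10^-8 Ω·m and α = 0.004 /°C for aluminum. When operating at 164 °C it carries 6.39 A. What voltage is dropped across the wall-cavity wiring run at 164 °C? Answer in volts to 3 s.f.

0.298 V

A = π(d/2)² = π(1.4350e-03 m)² = 6.469e-06 m²
R₍25₎ = ρL/A = (2.80×10^-8)(6.93)/(6.469e-06) = 0.02999 Ω
R₍164₎ = R₍25₎(1 + αΔT) = 0.02999 × (1 + 0.004×139) = 0.04667 Ω
V = IR = 6.39 × 0.04667 = 0.298 V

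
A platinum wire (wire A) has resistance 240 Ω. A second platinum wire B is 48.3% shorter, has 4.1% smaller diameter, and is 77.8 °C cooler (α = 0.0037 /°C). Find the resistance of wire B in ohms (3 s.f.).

96.1 Ω

R ∝ ρL/d² with ρ ∝ (1+αΔT), so R_B/R_A = (1 − 48.3/100) × (1 − 4.1/100)⁻² × (1 − 0.0037×77.8)
= 0.517 × 1.087 × 0.7121 = 0.4003
R_B = 0.4003 × 240 = 96.1 Ω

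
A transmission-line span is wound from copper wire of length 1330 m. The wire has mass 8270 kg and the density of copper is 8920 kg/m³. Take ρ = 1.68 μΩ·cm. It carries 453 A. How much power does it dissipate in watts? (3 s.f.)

6580 W

ρ = 1.68 μΩ·cm = 1.68×10^-8 Ω·m
A = m/(density·L) = 8270/(8920×1330) = 6.9709e-04 m²
R = ρL/A = (1.68×10^-8)(1330)/(6.9709e-04) = 0.03205 Ω
P = I²R = (453)² × 0.03205 = 6580 W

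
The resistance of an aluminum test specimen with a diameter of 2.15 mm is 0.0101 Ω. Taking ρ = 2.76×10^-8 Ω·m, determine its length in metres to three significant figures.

1.33 m

A = π(d/2)² = π(1.0750e-03 m)² = 3.631e-06 m²
L = RA/ρ = (0.0101)(3.631e-06)/(2.76×10^-8) = 1.33 m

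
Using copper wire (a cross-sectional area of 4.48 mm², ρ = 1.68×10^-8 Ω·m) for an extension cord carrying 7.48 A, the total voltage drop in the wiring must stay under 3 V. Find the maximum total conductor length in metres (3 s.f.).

107 m

A = 4.48 mm² = 4.480e-06 m²
L_max = V_max·A/(1·ρI) = (3)(4.480e-06)/(1.68×10^-8×7.48) = 107 m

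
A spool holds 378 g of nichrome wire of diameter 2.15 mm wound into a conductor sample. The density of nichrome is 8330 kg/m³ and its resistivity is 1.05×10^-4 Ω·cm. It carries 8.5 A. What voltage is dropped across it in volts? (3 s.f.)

30.7 V

ρ = 1.05×10^-4 Ω·cm = 1.05×10^-6 Ω·m
A = π(d/2)² = π(1.0750e-03 m)² = 3.6305e-06 m²
L = m/(density·A) = 0.378/(8330×3.6305e-06) = 12.5 m
R = ρL/A = (1.05×10^-6)(12.5)/(3.6305e-06) = 3.615 Ω
V = IR = 8.5 × 3.615 = 30.7 V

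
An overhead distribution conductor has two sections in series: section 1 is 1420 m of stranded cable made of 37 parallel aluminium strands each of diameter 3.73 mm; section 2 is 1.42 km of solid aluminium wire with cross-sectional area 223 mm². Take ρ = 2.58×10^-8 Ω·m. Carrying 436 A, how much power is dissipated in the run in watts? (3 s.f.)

Section 1: A_strand = π(1.8650e-03)² = 1.093e-05 m²; R₁ = ρL/(N·A_s) = (2.58×10^-8)(1420)/(37×1.093e-05) = 0.09061 Ω
Section 2: A = 223 mm² = 2.230e-04 m²
R₂ = (2.58×10^-8)(1420)/(2.230e-04) = 0.1643 Ω
R = R₁ + R₂ = 0.2549 Ω
P = I²R = (436)² × 0.2549 = 48500 W

48500 W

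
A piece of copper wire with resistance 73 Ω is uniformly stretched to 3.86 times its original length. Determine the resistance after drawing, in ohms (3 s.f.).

1090 Ω

Volume constant ⇒ A' = A/k with k = 3.86. R' = ρ(kL)/(A/k) = k²R.
R' = 14.9 × 73 = 1090 Ω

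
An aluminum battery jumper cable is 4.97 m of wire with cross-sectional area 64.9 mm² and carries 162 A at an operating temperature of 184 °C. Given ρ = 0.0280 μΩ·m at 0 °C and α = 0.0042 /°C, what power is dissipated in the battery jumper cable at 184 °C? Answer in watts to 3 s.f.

99.8 W

ρ = 0.0280 μΩ·m = 2.80×10^-8 Ω·m
A = 64.9 mm² = 6.490e-05 m²
R₍0₎ = ρL/A = (2.80×10^-8)(4.97)/(6.490e-05) = 0.002144 Ω
R₍184₎ = R₍0₎(1 + αΔT) = 0.002144 × (1 + 0.0042×184) = 0.003801 Ω
P = I²R = (162)² × 0.003801 = 99.8 W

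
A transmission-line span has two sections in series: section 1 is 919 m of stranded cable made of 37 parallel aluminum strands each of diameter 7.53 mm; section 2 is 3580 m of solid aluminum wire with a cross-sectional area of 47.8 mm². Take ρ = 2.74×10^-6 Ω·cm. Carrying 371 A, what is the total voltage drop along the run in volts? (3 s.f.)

ρ = 2.74×10^-6 Ω·cm = 2.74×10^-8 Ω·m
Section 1: A_strand = π(3.7650e-03)² = 4.453e-05 m²; R₁ = ρL/(N·A_s) = (2.74×10^-8)(919)/(37×4.453e-05) = 0.01528 Ω
Section 2: A = 47.8 mm² = 4.780e-05 m²
R₂ = (2.74×10^-8)(3580)/(4.780e-05) = 2.052 Ω
R = R₁ + R₂ = 2.067 Ω
V = IR = 371 × 2.067 = 767 V

767 V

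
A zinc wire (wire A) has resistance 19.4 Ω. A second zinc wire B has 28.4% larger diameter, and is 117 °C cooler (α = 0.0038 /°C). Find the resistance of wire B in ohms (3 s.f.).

R ∝ ρL/d² with ρ ∝ (1+αΔT), so R_B/R_A = (1 + 28.4/100)⁻² × (1 − 0.0038×117)
= 0.6066 × 0.5554 = 0.3369
R_B = 0.3369 × 19.4 = 6.54 Ω

6.54 Ω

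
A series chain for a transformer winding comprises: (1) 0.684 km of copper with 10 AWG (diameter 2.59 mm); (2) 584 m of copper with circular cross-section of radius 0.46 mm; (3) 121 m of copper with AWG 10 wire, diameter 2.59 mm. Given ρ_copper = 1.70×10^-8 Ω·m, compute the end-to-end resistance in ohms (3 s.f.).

Seg 1: A = π(2.59/2 mm)² = π(1.2950e-03 m)² = 5.269e-06 m²
R_1 = (1.70×10^-8)(684)/(5.269e-06) = 2.207 Ω
Seg 2: A = πr² = π(4.6000e-04 m)² = 6.648e-07 m²
R_2 = (1.70×10^-8)(584)/(6.648e-07) = 14.93 Ω
Seg 3: A = π(2.59/2 mm)² = π(1.2950e-03 m)² = 5.269e-06 m²
R_3 = (1.70×10^-8)(121)/(5.269e-06) = 0.3904 Ω
R_total = R_1 + R_2 + R_3 = 17.5 Ω

17.5 Ω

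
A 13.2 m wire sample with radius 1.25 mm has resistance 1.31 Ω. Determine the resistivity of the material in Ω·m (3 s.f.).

4.87×10^-7 Ω·m

A = πr² = π(1.2500e-03 m)² = 4.909e-06 m²
ρ = RA/L = (1.31)(4.909e-06)/(13.2) = 4.87×10^-7 Ω·m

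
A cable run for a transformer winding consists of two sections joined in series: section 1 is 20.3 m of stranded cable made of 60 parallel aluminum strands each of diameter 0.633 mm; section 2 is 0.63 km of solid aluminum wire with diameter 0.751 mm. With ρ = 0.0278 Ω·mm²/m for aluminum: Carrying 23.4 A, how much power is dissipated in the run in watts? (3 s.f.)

ρ = 0.0278 Ω·mm²/m = 2.78×10^-8 Ω·m
Section 1: A_strand = π(3.1650e-04)² = 3.147e-07 m²; R₁ = ρL/(N·A_s) = (2.78×10^-8)(20.3)/(60×3.147e-07) = 0.02989 Ω
Section 2: A = π(d/2)² = π(3.7550e-04 m)² = 4.430e-07 m²
R₂ = (2.78×10^-8)(630)/(4.430e-07) = 39.54 Ω
R = R₁ + R₂ = 39.57 Ω
P = I²R = (23.4)² × 39.57 = 21700 W

21700 W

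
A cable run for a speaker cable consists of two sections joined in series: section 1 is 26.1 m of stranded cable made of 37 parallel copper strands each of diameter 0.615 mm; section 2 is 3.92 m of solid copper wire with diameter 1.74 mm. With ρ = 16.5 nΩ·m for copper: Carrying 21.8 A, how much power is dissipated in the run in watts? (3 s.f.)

31.5 W

ρ = 16.5 nΩ·m = 1.65×10^-8 Ω·m
Section 1: A_strand = π(3.0750e-04)² = 2.971e-07 m²; R₁ = ρL/(N·A_s) = (1.65×10^-8)(26.1)/(37×2.971e-07) = 0.03918 Ω
Section 2: A = π(d/2)² = π(8.7000e-04 m)² = 2.378e-06 m²
R₂ = (1.65×10^-8)(3.92)/(2.378e-06) = 0.0272 Ω
R = R₁ + R₂ = 0.06638 Ω
P = I²R = (21.8)² × 0.06638 = 31.5 W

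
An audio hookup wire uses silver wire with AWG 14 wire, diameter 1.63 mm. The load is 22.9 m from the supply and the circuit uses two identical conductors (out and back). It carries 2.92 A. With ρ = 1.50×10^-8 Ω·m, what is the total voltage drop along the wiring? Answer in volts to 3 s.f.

0.961 V

A = π(1.63/2 mm)² = π(8.1500e-04 m)² = 2.087e-06 m²
Total conductor length (both ways) L = 2 × 22.9 = 45.8 m
R = ρL/A = (1.50×10^-8)(45.8)/(2.087e-06) = 0.3292 Ω
V = IR = 2.92 × 0.3292 = 0.961 V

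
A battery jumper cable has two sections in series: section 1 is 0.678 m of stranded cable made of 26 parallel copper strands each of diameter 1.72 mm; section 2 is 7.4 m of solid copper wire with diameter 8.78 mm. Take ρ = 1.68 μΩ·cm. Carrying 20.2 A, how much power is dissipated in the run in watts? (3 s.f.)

0.915 W

ρ = 1.68 μΩ·cm = 1.68×10^-8 Ω·m
Section 1: A_strand = π(8.6000e-04)² = 2.324e-06 m²; R₁ = ρL/(N·A_s) = (1.68×10^-8)(0.678)/(26×2.324e-06) = 1.885×10^-4 Ω
Section 2: A = π(d/2)² = π(4.3900e-03 m)² = 6.055e-05 m²
R₂ = (1.68×10^-8)(7.4)/(6.055e-05) = 0.002053 Ω
R = R₁ + R₂ = 0.002242 Ω
P = I²R = (20.2)² × 0.002242 = 0.915 W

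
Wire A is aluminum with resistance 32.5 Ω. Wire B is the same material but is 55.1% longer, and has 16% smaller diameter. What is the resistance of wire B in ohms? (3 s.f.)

71.4 Ω

R ∝ L/d², so R_B/R_A = (1 + 55.1/100) × (1 − 16/100)⁻²
= 1.551 × 1.417 = 2.198
R_B = 2.198 × 32.5 = 71.4 Ω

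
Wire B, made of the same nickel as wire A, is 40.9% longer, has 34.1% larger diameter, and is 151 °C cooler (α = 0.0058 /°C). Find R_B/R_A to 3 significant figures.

R ∝ ρL/d² with ρ ∝ (1+αΔT), so R_B/R_A = (1 + 40.9/100) × (1 + 34.1/100)⁻² × (1 − 0.0058×151)
= 1.409 × 0.5561 × 0.1242 = 0.0973

0.0973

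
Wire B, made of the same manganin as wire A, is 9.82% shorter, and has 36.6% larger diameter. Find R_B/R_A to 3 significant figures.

0.483

R ∝ L/d², so R_B/R_A = (1 − 9.82/100) × (1 + 36.6/100)⁻²
= 0.9018 × 0.5359 = 0.483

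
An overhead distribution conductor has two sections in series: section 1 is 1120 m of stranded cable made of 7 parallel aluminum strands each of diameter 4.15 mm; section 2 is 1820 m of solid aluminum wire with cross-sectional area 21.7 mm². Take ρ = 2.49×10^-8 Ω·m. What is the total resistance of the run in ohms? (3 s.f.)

2.38 Ω

Section 1: A_strand = π(2.0750e-03)² = 1.353e-05 m²; R₁ = ρL/(N·A_s) = (2.49×10^-8)(1120)/(7×1.353e-05) = 0.2945 Ω
Section 2: A = 21.7 mm² = 2.170e-05 m²
R₂ = (2.49×10^-8)(1820)/(2.170e-05) = 2.088 Ω
R = R₁ + R₂ = 2.38 Ω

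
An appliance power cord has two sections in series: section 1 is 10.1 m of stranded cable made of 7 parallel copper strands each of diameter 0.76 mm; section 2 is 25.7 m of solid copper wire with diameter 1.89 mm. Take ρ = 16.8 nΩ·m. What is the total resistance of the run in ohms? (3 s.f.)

0.207 Ω

ρ = 16.8 nΩ·m = 1.68×10^-8 Ω·m
Section 1: A_strand = π(3.8000e-04)² = 4.536e-07 m²; R₁ = ρL/(N·A_s) = (1.68×10^-8)(10.1)/(7×4.536e-07) = 0.05343 Ω
Section 2: A = π(d/2)² = π(9.4500e-04 m)² = 2.806e-06 m²
R₂ = (1.68×10^-8)(25.7)/(2.806e-06) = 0.1539 Ω
R = R₁ + R₂ = 0.207 Ω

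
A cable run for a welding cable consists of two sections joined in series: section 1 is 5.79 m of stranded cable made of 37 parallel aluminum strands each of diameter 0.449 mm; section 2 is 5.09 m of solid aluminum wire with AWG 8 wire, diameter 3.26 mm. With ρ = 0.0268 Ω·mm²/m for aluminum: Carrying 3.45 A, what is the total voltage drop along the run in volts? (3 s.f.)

ρ = 0.0268 Ω·mm²/m = 2.68×10^-8 Ω·m
Section 1: A_strand = π(2.2450e-04)² = 1.583e-07 m²; R₁ = ρL/(N·A_s) = (2.68×10^-8)(5.79)/(37×1.583e-07) = 0.02649 Ω
Section 2: A = π(3.26/2 mm)² = π(1.6300e-03 m)² = 8.347e-06 m²
R₂ = (2.68×10^-8)(5.09)/(8.347e-06) = 0.01634 Ω
R = R₁ + R₂ = 0.04283 Ω
V = IR = 3.45 × 0.04283 = 0.148 V

0.148 V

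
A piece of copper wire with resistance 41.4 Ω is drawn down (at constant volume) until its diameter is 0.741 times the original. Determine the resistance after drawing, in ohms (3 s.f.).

137 Ω

Volume constant ⇒ L' = L/r² with r = 0.741. R' = ρL'/A' = ρ(L/r²)/(πr²d₀²/4) = R/r⁴.
R' = 3.317 × 41.4 = 137 Ω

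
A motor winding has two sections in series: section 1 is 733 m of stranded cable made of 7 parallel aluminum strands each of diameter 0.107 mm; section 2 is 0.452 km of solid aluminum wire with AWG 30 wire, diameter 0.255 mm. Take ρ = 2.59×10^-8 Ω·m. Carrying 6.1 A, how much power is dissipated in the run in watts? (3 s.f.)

19800 W

Section 1: A_strand = π(5.3500e-05)² = 8.992e-09 m²; R₁ = ρL/(N·A_s) = (2.59×10^-8)(733)/(7×8.992e-09) = 301.6 Ω
Section 2: A = π(0.255/2 mm)² = π(1.2750e-04 m)² = 5.107e-08 m²
R₂ = (2.59×10^-8)(452)/(5.107e-08) = 229.2 Ω
R = R₁ + R₂ = 530.8 Ω
P = I²R = (6.1)² × 530.8 = 19800 W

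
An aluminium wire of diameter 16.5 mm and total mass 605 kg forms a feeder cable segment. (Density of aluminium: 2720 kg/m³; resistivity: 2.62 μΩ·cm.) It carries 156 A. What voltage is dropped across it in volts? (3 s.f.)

19.9 V

ρ = 2.62 μΩ·cm = 2.62×10^-8 Ω·m
A = π(d/2)² = π(8.2500e-03 m)² = 2.1382e-04 m²
L = m/(density·A) = 605/(2720×2.1382e-04) = 1040 m
R = ρL/A = (2.62×10^-8)(1040)/(2.1382e-04) = 0.1275 Ω
V = IR = 156 × 0.1275 = 19.9 V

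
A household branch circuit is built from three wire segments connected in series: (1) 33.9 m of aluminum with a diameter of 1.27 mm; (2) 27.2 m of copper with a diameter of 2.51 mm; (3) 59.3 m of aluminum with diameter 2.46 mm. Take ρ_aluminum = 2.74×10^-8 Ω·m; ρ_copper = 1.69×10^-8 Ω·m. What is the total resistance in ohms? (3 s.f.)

Seg 1: A = π(d/2)² = π(6.3500e-04 m)² = 1.267e-06 m²
R_1 = (2.74×10^-8)(33.9)/(1.267e-06) = 0.7333 Ω
Seg 2: A = π(d/2)² = π(1.2550e-03 m)² = 4.948e-06 m²
R_2 = (1.69×10^-8)(27.2)/(4.948e-06) = 0.0929 Ω
Seg 3: A = π(d/2)² = π(1.2300e-03 m)² = 4.753e-06 m²
R_3 = (2.74×10^-8)(59.3)/(4.753e-06) = 0.3419 Ω
R_total = R_1 + R_2 + R_3 = 1.17 Ω

1.17 Ω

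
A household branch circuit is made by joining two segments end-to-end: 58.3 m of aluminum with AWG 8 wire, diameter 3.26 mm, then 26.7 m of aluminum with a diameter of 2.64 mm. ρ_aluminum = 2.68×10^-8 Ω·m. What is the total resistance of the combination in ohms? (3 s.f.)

0.318 Ω

Segment 1: A = π(3.26/2 mm)² = π(1.6300e-03 m)² = 8.347e-06 m²
R₁ = ρL/A = (2.68×10^-8)(58.3)/(8.347e-06) = 0.1872 Ω
Segment 2: A = π(d/2)² = π(1.3200e-03 m)² = 5.474e-06 m²
R₂ = (2.68×10^-8)(26.7)/(5.474e-06) = 0.1307 Ω
R = R₁ + R₂ = 0.318 Ω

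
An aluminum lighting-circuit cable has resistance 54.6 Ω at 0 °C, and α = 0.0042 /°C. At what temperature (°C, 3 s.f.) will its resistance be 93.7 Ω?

171 °C

R = R₀(1 + α(T − T₀)) ⇒ T = T₀ + (R/R₀ − 1)/α
T = 0 + (93.7/54.6 − 1)/0.0042 = 0 + (0.7161)/0.0042 = 171 °C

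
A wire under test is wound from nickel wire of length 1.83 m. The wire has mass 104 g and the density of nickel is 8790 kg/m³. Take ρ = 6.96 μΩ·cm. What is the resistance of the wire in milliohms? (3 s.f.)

ρ = 6.96 μΩ·cm = 6.96×10^-8 Ω·m
A = m/(density·L) = 0.104/(8790×1.83) = 6.4654e-06 m²
R = ρL/A = (6.96×10^-8)(1.83)/(6.4654e-06) = 19.7 mΩ

19.7 mΩ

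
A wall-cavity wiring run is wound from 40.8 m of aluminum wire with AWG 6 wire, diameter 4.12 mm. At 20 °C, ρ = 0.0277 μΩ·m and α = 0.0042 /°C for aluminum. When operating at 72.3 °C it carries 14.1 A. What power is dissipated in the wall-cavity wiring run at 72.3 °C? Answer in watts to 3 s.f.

ρ = 0.0277 μΩ·m = 2.77×10^-8 Ω·m
A = π(4.12/2 mm)² = π(2.0600e-03 m)² = 1.333e-05 m²
R₍20₎ = ρL/A = (2.77×10^-8)(40.8)/(1.333e-05) = 0.08477 Ω
R₍72.3₎ = R₍20₎(1 + αΔT) = 0.08477 × (1 + 0.0042×52.3) = 0.1034 Ω
P = I²R = (14.1)² × 0.1034 = 20.6 W

20.6 W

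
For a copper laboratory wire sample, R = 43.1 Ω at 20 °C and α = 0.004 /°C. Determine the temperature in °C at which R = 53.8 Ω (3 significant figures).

82.1 °C

R = R₀(1 + α(T − T₀)) ⇒ T = T₀ + (R/R₀ − 1)/α
T = 20 + (53.8/43.1 − 1)/0.004 = 20 + (0.2483)/0.004 = 82.1 °C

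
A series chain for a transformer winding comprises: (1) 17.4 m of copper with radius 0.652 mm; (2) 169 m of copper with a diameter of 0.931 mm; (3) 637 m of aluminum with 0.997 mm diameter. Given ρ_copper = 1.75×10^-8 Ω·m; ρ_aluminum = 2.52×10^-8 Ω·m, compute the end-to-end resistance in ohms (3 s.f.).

Seg 1: A = πr² = π(6.5200e-04 m)² = 1.336e-06 m²
R_1 = (1.75×10^-8)(17.4)/(1.336e-06) = 0.228 Ω
Seg 2: A = π(d/2)² = π(4.6550e-04 m)² = 6.808e-07 m²
R_2 = (1.75×10^-8)(169)/(6.808e-07) = 4.344 Ω
Seg 3: A = π(d/2)² = π(4.9850e-04 m)² = 7.807e-07 m²
R_3 = (2.52×10^-8)(637)/(7.807e-07) = 20.56 Ω
R_total = R_1 + R_2 + R_3 = 25.1 Ω

25.1 Ω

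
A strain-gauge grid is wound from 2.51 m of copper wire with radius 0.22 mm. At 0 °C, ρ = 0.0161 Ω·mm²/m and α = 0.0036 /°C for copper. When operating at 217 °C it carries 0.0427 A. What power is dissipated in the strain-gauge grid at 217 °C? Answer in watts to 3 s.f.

8.63×10^-4 W

ρ = 0.0161 Ω·mm²/m = 1.61×10^-8 Ω·m
A = πr² = π(2.2000e-04 m)² = 1.521e-07 m²
R₍0₎ = ρL/A = (1.61×10^-8)(2.51)/(1.521e-07) = 0.2658 Ω
R₍217₎ = R₍0₎(1 + αΔT) = 0.2658 × (1 + 0.0036×217) = 0.4734 Ω
P = I²R = (0.0427)² × 0.4734 = 8.63×10^-4 W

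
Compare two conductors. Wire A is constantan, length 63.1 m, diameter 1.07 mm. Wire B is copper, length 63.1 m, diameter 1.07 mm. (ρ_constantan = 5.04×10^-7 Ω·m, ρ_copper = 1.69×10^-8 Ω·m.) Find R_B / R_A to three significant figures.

R ∝ ρL/d², so R_B/R_A = (ρ_B/ρ_A)
= (1.69×10^-8/5.04×10^-7) = 0.0335

0.0335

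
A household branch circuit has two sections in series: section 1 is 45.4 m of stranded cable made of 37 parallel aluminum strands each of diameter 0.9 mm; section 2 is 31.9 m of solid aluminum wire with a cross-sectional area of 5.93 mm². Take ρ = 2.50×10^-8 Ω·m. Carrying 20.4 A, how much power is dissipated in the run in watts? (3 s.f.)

Section 1: A_strand = π(4.5000e-04)² = 6.362e-07 m²; R₁ = ρL/(N·A_s) = (2.50×10^-8)(45.4)/(37×6.362e-07) = 0.04822 Ω
Section 2: A = 5.93 mm² = 5.930e-06 m²
R₂ = (2.50×10^-8)(31.9)/(5.930e-06) = 0.1345 Ω
R = R₁ + R₂ = 0.1827 Ω
P = I²R = (20.4)² × 0.1827 = 76.0 W

76.0 W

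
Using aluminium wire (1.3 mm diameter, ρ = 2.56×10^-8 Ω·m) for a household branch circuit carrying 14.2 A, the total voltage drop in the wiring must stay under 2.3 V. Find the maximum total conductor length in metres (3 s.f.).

A = π(d/2)² = π(6.5000e-04 m)² = 1.327e-06 m²
L_max = V_max·A/(1·ρI) = (2.3)(1.327e-06)/(2.56×10^-8×14.2) = 8.40 m

8.40 m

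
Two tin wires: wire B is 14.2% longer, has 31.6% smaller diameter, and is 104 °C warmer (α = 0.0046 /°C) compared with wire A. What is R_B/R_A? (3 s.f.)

3.61

R ∝ ρL/d² with ρ ∝ (1+αΔT), so R_B/R_A = (1 + 14.2/100) × (1 − 31.6/100)⁻² × (1 + 0.0046×104)
= 1.142 × 2.137 × 1.478 = 3.61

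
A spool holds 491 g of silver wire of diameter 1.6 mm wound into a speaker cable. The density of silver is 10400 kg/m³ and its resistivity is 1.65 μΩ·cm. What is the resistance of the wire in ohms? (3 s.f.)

0.193 Ω

ρ = 1.65 μΩ·cm = 1.65×10^-8 Ω·m
A = π(d/2)² = π(8.0000e-04 m)² = 2.0106e-06 m²
L = m/(density·A) = 0.491/(10400×2.0106e-06) = 23.48 m
R = ρL/A = (1.65×10^-8)(23.48)/(2.0106e-06) = 0.193 Ω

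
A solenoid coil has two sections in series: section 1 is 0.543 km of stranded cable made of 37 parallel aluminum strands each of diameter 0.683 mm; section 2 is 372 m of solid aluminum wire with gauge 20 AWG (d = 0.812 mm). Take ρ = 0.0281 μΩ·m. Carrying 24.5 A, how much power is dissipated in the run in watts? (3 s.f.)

ρ = 0.0281 μΩ·m = 2.81×10^-8 Ω·m
Section 1: A_strand = π(3.4150e-04)² = 3.664e-07 m²; R₁ = ρL/(N·A_s) = (2.81×10^-8)(543)/(37×3.664e-07) = 1.126 Ω
Section 2: A = π(0.812/2 mm)² = π(4.0600e-04 m)² = 5.178e-07 m²
R₂ = (2.81×10^-8)(372)/(5.178e-07) = 20.19 Ω
R = R₁ + R₂ = 21.31 Ω
P = I²R = (24.5)² × 21.31 = 12800 W

12800 W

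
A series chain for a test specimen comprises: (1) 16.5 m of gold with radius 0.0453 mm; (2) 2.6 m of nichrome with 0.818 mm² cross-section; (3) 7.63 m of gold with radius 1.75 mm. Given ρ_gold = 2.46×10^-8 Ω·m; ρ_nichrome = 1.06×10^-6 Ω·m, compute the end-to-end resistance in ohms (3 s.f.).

Seg 1: A = πr² = π(4.5300e-05 m)² = 6.447e-09 m²
R_1 = (2.46×10^-8)(16.5)/(6.447e-09) = 62.96 Ω
Seg 2: A = 0.818 mm² = 8.180e-07 m²
R_2 = (1.06×10^-6)(2.6)/(8.180e-07) = 3.369 Ω
Seg 3: A = πr² = π(1.7500e-03 m)² = 9.621e-06 m²
R_3 = (2.46×10^-8)(7.63)/(9.621e-06) = 0.01951 Ω
R_total = R_1 + R_2 + R_3 = 66.3 Ω

66.3 Ω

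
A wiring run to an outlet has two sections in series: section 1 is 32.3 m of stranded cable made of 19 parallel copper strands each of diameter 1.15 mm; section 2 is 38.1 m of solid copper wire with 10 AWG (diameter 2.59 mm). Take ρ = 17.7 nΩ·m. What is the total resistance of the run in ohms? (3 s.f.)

0.157 Ω

ρ = 17.7 nΩ·m = 1.77×10^-8 Ω·m
Section 1: A_strand = π(5.7500e-04)² = 1.039e-06 m²; R₁ = ρL/(N·A_s) = (1.77×10^-8)(32.3)/(19×1.039e-06) = 0.02897 Ω
Section 2: A = π(2.59/2 mm)² = π(1.2950e-03 m)² = 5.269e-06 m²
R₂ = (1.77×10^-8)(38.1)/(5.269e-06) = 0.128 Ω
R = R₁ + R₂ = 0.157 Ω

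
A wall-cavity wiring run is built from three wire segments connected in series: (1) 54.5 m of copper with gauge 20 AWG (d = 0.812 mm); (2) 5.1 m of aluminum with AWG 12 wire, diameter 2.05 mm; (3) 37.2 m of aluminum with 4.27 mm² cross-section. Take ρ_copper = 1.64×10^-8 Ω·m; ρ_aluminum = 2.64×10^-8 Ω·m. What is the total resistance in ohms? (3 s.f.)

2.00 Ω

Seg 1: A = π(0.812/2 mm)² = π(4.0600e-04 m)² = 5.178e-07 m²
R_1 = (1.64×10^-8)(54.5)/(5.178e-07) = 1.726 Ω
Seg 2: A = π(2.05/2 mm)² = π(1.0250e-03 m)² = 3.301e-06 m²
R_2 = (2.64×10^-8)(5.1)/(3.301e-06) = 0.04079 Ω
Seg 3: A = 4.27 mm² = 4.270e-06 m²
R_3 = (2.64×10^-8)(37.2)/(4.270e-06) = 0.23 Ω
R_total = R_1 + R_2 + R_3 = 2.00 Ω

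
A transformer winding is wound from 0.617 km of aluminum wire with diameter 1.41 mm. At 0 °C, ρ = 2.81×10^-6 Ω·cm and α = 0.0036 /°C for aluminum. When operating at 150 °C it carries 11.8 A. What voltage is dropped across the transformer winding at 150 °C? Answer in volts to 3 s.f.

202 V

ρ = 2.81×10^-6 Ω·cm = 2.81×10^-8 Ω·m
A = π(d/2)² = π(7.0500e-04 m)² = 1.561e-06 m²
R₍0₎ = ρL/A = (2.81×10^-8)(617)/(1.561e-06) = 11.1 Ω
R₍150₎ = R₍0₎(1 + αΔT) = 11.1 × (1 + 0.0036×150) = 17.1 Ω
V = IR = 11.8 × 17.1 = 202 V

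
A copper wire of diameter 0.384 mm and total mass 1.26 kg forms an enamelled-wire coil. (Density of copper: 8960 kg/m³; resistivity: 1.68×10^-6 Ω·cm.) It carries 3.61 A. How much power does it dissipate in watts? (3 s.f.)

2300 W

ρ = 1.68×10^-6 Ω·cm = 1.68×10^-8 Ω·m
A = π(d/2)² = π(1.9200e-04 m)² = 1.1581e-07 m²
L = m/(density·A) = 1.26/(8960×1.1581e-07) = 1214 m
R = ρL/A = (1.68×10^-8)(1214)/(1.1581e-07) = 176.1 Ω
P = I²R = (3.61)² × 176.1 = 2300 W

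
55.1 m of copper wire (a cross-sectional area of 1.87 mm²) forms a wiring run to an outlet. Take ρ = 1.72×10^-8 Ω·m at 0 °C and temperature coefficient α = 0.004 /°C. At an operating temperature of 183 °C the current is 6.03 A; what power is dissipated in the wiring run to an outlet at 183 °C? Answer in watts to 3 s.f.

31.9 W

A = 1.87 mm² = 1.870e-06 m²
R₍0₎ = ρL/A = (1.72×10^-8)(55.1)/(1.870e-06) = 0.5068 Ω
R₍183₎ = R₍0₎(1 + αΔT) = 0.5068 × (1 + 0.004×183) = 0.8778 Ω
P = I²R = (6.03)² × 0.8778 = 31.9 W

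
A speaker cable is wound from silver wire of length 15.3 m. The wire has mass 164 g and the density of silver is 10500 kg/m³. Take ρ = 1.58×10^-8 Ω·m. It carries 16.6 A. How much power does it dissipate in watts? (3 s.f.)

A = m/(density·L) = 0.164/(10500×15.3) = 1.0209e-06 m²
R = ρL/A = (1.58×10^-8)(15.3)/(1.0209e-06) = 0.2368 Ω
P = I²R = (16.6)² × 0.2368 = 65.3 W

65.3 W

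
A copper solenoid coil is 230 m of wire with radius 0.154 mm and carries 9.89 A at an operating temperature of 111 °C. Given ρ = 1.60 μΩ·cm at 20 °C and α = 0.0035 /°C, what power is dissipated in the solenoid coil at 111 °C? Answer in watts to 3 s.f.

ρ = 1.60 μΩ·cm = 1.60×10^-8 Ω·m
A = πr² = π(1.5400e-04 m)² = 7.451e-08 m²
R₍20₎ = ρL/A = (1.60×10^-8)(230)/(7.451e-08) = 49.39 Ω
R₍111₎ = R₍20₎(1 + αΔT) = 49.39 × (1 + 0.0035×91) = 65.12 Ω
P = I²R = (9.89)² × 65.12 = 6370 W

6370 W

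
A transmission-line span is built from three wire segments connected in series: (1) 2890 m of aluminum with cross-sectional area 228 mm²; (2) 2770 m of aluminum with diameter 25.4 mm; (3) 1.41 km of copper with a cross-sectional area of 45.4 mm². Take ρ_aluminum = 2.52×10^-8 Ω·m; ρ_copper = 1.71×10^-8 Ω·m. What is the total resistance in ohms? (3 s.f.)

Seg 1: A = 228 mm² = 2.280e-04 m²
R_1 = (2.52×10^-8)(2890)/(2.280e-04) = 0.3194 Ω
Seg 2: A = π(d/2)² = π(1.2700e-02 m)² = 5.067e-04 m²
R_2 = (2.52×10^-8)(2770)/(5.067e-04) = 0.1378 Ω
Seg 3: A = 45.4 mm² = 4.540e-05 m²
R_3 = (1.71×10^-8)(1410)/(4.540e-05) = 0.5311 Ω
R_total = R_1 + R_2 + R_3 = 0.988 Ω

0.988 Ω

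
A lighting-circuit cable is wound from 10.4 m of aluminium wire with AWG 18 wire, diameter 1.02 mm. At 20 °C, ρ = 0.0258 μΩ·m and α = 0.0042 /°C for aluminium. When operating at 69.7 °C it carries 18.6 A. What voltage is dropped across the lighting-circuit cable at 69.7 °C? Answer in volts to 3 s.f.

7.38 V

ρ = 0.0258 μΩ·m = 2.58×10^-8 Ω·m
A = π(1.02/2 mm)² = π(5.1000e-04 m)² = 8.171e-07 m²
R₍20₎ = ρL/A = (2.58×10^-8)(10.4)/(8.171e-07) = 0.3284 Ω
R₍69.7₎ = R₍20₎(1 + αΔT) = 0.3284 × (1 + 0.0042×49.7) = 0.3969 Ω
V = IR = 18.6 × 0.3969 = 7.38 V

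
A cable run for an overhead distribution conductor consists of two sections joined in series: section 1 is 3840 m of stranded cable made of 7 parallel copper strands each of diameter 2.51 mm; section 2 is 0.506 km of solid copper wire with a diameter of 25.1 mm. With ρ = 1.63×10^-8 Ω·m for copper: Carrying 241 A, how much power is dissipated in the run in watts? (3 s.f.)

Section 1: A_strand = π(1.2550e-03)² = 4.948e-06 m²; R₁ = ρL/(N·A_s) = (1.63×10^-8)(3840)/(7×4.948e-06) = 1.807 Ω
Section 2: A = π(d/2)² = π(1.2550e-02 m)² = 4.948e-04 m²
R₂ = (1.63×10^-8)(506)/(4.948e-04) = 0.01667 Ω
R = R₁ + R₂ = 1.824 Ω
P = I²R = (241)² × 1.824 = 1.06×10^5 W

1.06×10^5 W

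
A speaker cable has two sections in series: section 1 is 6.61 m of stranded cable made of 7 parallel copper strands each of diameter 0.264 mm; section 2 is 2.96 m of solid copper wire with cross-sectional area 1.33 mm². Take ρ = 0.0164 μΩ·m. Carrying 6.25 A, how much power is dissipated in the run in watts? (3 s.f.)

ρ = 0.0164 μΩ·m = 1.64×10^-8 Ω·m
Section 1: A_strand = π(1.3200e-04)² = 5.474e-08 m²; R₁ = ρL/(N·A_s) = (1.64×10^-8)(6.61)/(7×5.474e-08) = 0.2829 Ω
Section 2: A = 1.33 mm² = 1.330e-06 m²
R₂ = (1.64×10^-8)(2.96)/(1.330e-06) = 0.0365 Ω
R = R₁ + R₂ = 0.3194 Ω
P = I²R = (6.25)² × 0.3194 = 12.5 W

12.5 W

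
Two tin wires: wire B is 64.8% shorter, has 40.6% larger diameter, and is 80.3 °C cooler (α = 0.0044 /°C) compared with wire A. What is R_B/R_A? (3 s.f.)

0.115

R ∝ ρL/d² with ρ ∝ (1+αΔT), so R_B/R_A = (1 − 64.8/100) × (1 + 40.6/100)⁻² × (1 − 0.0044×80.3)
= 0.352 × 0.5059 × 0.6467 = 0.115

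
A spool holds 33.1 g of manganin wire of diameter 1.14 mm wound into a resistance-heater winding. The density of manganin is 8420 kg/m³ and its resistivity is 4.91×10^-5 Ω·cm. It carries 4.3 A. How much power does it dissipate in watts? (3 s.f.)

34.3 W

ρ = 4.91×10^-5 Ω·cm = 4.91×10^-7 Ω·m
A = π(d/2)² = π(5.7000e-04 m)² = 1.0207e-06 m²
L = m/(density·A) = 0.0331/(8420×1.0207e-06) = 3.851 m
R = ρL/A = (4.91×10^-7)(3.851)/(1.0207e-06) = 1.853 Ω
P = I²R = (4.3)² × 1.853 = 34.3 W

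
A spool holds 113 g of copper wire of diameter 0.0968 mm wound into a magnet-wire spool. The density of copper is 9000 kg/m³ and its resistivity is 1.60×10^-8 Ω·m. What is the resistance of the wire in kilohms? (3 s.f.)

3.71 kΩ

A = π(d/2)² = π(4.8400e-05 m)² = 7.3594e-09 m²
L = m/(density·A) = 0.113/(9000×7.3594e-09) = 1706 m
R = ρL/A = (1.60×10^-8)(1706)/(7.3594e-09) = 3.71 kΩ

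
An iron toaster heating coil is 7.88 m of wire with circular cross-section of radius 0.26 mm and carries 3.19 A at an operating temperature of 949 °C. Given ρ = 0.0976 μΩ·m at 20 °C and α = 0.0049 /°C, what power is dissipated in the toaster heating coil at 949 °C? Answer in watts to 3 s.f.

205 W

ρ = 0.0976 μΩ·m = 9.76×10^-8 Ω·m
A = πr² = π(2.6000e-04 m)² = 2.124e-07 m²
R₍20₎ = ρL/A = (9.76×10^-8)(7.88)/(2.124e-07) = 3.621 Ω
R₍949₎ = R₍20₎(1 + αΔT) = 3.621 × (1 + 0.0049×929) = 20.11 Ω
P = I²R = (3.19)² × 20.11 = 205 W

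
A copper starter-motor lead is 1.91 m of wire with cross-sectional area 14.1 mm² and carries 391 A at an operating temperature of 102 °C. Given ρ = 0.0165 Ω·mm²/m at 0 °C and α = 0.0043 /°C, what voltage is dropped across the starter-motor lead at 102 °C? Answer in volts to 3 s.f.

ρ = 0.0165 Ω·mm²/m = 1.65×10^-8 Ω·m
A = 14.1 mm² = 1.410e-05 m²
R₍0₎ = ρL/A = (1.65×10^-8)(1.91)/(1.410e-05) = 0.002235 Ω
R₍102₎ = R₍0₎(1 + αΔT) = 0.002235 × (1 + 0.0043×102) = 0.003215 Ω
V = IR = 391 × 0.003215 = 1.26 V

1.26 V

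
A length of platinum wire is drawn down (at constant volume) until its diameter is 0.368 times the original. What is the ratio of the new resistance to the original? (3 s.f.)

54.5

Volume constant ⇒ L' = L/r² with r = 0.368. R' = ρL'/A' = ρ(L/r²)/(πr²d₀²/4) = R/r⁴.
Factor = 54.5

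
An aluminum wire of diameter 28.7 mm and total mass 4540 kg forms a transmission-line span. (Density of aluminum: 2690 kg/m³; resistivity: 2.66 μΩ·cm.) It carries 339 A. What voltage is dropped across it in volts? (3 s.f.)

36.4 V

ρ = 2.66 μΩ·cm = 2.66×10^-8 Ω·m
A = π(d/2)² = π(1.4350e-02 m)² = 6.4692e-04 m²
L = m/(density·A) = 4540/(2690×6.4692e-04) = 2609 m
R = ρL/A = (2.66×10^-8)(2609)/(6.4692e-04) = 0.1073 Ω
V = IR = 339 × 0.1073 = 36.4 V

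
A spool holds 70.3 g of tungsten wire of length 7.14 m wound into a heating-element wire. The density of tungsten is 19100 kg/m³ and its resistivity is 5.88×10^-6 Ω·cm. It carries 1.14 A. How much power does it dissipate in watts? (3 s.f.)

1.06 W

ρ = 5.88×10^-6 Ω·cm = 5.88×10^-8 Ω·m
A = m/(density·L) = 0.0703/(19100×7.14) = 5.1549e-07 m²
R = ρL/A = (5.88×10^-8)(7.14)/(5.1549e-07) = 0.8144 Ω
P = I²R = (1.14)² × 0.8144 = 1.06 W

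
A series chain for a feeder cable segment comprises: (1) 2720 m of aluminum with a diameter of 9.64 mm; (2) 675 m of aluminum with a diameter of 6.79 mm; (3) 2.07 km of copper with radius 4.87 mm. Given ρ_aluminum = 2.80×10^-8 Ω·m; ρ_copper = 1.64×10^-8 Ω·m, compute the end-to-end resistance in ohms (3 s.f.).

Seg 1: A = π(d/2)² = π(4.8200e-03 m)² = 7.299e-05 m²
R_1 = (2.80×10^-8)(2720)/(7.299e-05) = 1.043 Ω
Seg 2: A = π(d/2)² = π(3.3950e-03 m)² = 3.621e-05 m²
R_2 = (2.80×10^-8)(675)/(3.621e-05) = 0.522 Ω
Seg 3: A = πr² = π(4.8700e-03 m)² = 7.451e-05 m²
R_3 = (1.64×10^-8)(2070)/(7.451e-05) = 0.4556 Ω
R_total = R_1 + R_2 + R_3 = 2.02 Ω

2.02 Ω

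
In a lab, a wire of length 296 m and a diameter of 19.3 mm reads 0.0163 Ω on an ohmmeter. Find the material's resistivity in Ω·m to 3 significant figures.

A = π(d/2)² = π(9.6500e-03 m)² = 2.926e-04 m²
ρ = RA/L = (0.0163)(2.926e-04)/(296) = 1.61×10^-8 Ω·m

1.61×10^-8 Ω·m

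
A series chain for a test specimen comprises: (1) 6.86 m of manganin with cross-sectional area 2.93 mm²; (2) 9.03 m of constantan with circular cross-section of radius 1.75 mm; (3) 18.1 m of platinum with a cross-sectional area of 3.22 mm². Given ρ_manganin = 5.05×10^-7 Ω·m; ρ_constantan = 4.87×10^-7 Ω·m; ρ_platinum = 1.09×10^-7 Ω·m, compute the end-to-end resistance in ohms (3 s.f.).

2.25 Ω

Seg 1: A = 2.93 mm² = 2.930e-06 m²
R_1 = (5.05×10^-7)(6.86)/(2.930e-06) = 1.182 Ω
Seg 2: A = πr² = π(1.7500e-03 m)² = 9.621e-06 m²
R_2 = (4.87×10^-7)(9.03)/(9.621e-06) = 0.4571 Ω
Seg 3: A = 3.22 mm² = 3.220e-06 m²
R_3 = (1.09×10^-7)(18.1)/(3.220e-06) = 0.6127 Ω
R_total = R_1 + R_2 + R_3 = 2.25 Ω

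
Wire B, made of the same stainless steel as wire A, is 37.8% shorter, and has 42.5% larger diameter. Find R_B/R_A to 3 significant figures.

0.306

R ∝ L/d², so R_B/R_A = (1 − 37.8/100) × (1 + 42.5/100)⁻²
= 0.622 × 0.4925 = 0.306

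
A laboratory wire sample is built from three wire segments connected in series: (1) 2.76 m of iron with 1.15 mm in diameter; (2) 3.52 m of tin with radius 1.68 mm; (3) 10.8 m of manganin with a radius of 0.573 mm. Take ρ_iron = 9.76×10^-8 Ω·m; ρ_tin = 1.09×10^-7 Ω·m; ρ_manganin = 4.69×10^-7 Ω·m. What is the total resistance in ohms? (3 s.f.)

Seg 1: A = π(d/2)² = π(5.7500e-04 m)² = 1.039e-06 m²
R_1 = (9.76×10^-8)(2.76)/(1.039e-06) = 0.2593 Ω
Seg 2: A = πr² = π(1.6800e-03 m)² = 8.867e-06 m²
R_2 = (1.09×10^-7)(3.52)/(8.867e-06) = 0.04327 Ω
Seg 3: A = πr² = π(5.7300e-04 m)² = 1.031e-06 m²
R_3 = (4.69×10^-7)(10.8)/(1.031e-06) = 4.911 Ω
R_total = R_1 + R_2 + R_3 = 5.21 Ω

5.21 Ω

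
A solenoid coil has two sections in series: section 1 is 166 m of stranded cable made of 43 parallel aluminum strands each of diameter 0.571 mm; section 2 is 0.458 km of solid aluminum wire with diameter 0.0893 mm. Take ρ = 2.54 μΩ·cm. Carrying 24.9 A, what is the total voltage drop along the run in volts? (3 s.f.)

ρ = 2.54 μΩ·cm = 2.54×10^-8 Ω·m
Section 1: A_strand = π(2.8550e-04)² = 2.561e-07 m²; R₁ = ρL/(N·A_s) = (2.54×10^-8)(166)/(43×2.561e-07) = 0.3829 Ω
Section 2: A = π(d/2)² = π(4.4650e-05 m)² = 6.263e-09 m²
R₂ = (2.54×10^-8)(458)/(6.263e-09) = 1857 Ω
R = R₁ + R₂ = 1858 Ω
V = IR = 24.9 × 1858 = 46300 V

46300 V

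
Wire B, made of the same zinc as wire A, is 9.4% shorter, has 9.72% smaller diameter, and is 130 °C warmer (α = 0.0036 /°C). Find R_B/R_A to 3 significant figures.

R ∝ ρL/d² with ρ ∝ (1+αΔT), so R_B/R_A = (1 − 9.4/100) × (1 − 9.72/100)⁻² × (1 + 0.0036×130)
= 0.906 × 1.227 × 1.468 = 1.63

1.63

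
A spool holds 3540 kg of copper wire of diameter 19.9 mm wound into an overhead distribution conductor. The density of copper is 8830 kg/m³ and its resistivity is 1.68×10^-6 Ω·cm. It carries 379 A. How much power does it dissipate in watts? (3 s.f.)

10000 W

ρ = 1.68×10^-6 Ω·cm = 1.68×10^-8 Ω·m
A = π(d/2)² = π(9.9500e-03 m)² = 3.1103e-04 m²
L = m/(density·A) = 3540/(8830×3.1103e-04) = 1289 m
R = ρL/A = (1.68×10^-8)(1289)/(3.1103e-04) = 0.06962 Ω
P = I²R = (379)² × 0.06962 = 10000 W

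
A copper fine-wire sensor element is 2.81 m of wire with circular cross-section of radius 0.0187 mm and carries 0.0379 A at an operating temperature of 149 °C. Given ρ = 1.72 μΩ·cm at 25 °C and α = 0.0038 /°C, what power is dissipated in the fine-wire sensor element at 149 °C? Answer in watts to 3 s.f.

0.0930 W

ρ = 1.72 μΩ·cm = 1.72×10^-8 Ω·m
A = πr² = π(1.8700e-05 m)² = 1.099e-09 m²
R₍25₎ = ρL/A = (1.72×10^-8)(2.81)/(1.099e-09) = 43.99 Ω
R₍149₎ = R₍25₎(1 + αΔT) = 43.99 × (1 + 0.0038×124) = 64.73 Ω
P = I²R = (0.0379)² × 64.73 = 0.0930 W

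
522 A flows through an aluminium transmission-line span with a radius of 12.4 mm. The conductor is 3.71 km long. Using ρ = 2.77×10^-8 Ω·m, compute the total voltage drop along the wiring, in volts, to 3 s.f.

111 V

A = πr² = π(1.2400e-02 m)² = 4.831e-04 m²
R = ρL/A = (2.77×10^-8)(3710)/(4.831e-04) = 0.2127 Ω
V = IR = 522 × 0.2127 = 111 V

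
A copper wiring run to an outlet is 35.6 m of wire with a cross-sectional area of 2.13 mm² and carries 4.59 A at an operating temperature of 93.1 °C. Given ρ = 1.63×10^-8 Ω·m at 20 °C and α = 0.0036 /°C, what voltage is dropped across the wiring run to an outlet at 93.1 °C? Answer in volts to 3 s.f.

A = 2.13 mm² = 2.130e-06 m²
R₍20₎ = ρL/A = (1.63×10^-8)(35.6)/(2.130e-06) = 0.2724 Ω
R₍93.1₎ = R₍20₎(1 + αΔT) = 0.2724 × (1 + 0.0036×73.1) = 0.3441 Ω
V = IR = 4.59 × 0.3441 = 1.58 V

1.58 V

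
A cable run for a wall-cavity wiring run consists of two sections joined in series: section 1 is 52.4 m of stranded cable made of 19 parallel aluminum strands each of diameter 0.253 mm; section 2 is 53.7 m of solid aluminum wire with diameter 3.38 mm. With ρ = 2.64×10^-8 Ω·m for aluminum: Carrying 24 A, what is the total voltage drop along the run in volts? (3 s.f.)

38.6 V

Section 1: A_strand = π(1.2650e-04)² = 5.027e-08 m²; R₁ = ρL/(N·A_s) = (2.64×10^-8)(52.4)/(19×5.027e-08) = 1.448 Ω
Section 2: A = π(d/2)² = π(1.6900e-03 m)² = 8.973e-06 m²
R₂ = (2.64×10^-8)(53.7)/(8.973e-06) = 0.158 Ω
R = R₁ + R₂ = 1.606 Ω
V = IR = 24 × 1.606 = 38.6 V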